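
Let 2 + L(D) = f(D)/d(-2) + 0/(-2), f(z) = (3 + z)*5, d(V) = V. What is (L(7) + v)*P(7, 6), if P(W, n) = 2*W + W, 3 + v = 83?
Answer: 1113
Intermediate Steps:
v = 80 (v = -3 + 83 = 80)
f(z) = 15 + 5*z
P(W, n) = 3*W
L(D) = -19/2 - 5*D/2 (L(D) = -2 + ((15 + 5*D)/(-2) + 0/(-2)) = -2 + ((15 + 5*D)*(-½) + 0*(-½)) = -2 + ((-15/2 - 5*D/2) + 0) = -2 + (-15/2 - 5*D/2) = -19/2 - 5*D/2)
(L(7) + v)*P(7, 6) = ((-19/2 - 5/2*7) + 80)*(3*7) = ((-19/2 - 35/2) + 80)*21 = (-27 + 80)*21 = 53*21 = 1113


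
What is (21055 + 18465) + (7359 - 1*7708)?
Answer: 39171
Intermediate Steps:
(21055 + 18465) + (7359 - 1*7708) = 39520 + (7359 - 7708) = 39520 - 349 = 39171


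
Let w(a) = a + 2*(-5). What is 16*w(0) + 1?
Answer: -159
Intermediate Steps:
w(a) = -10 + a (w(a) = a - 10 = -10 + a)
16*w(0) + 1 = 16*(-10 + 0) + 1 = 16*(-10) + 1 = -160 + 1 = -159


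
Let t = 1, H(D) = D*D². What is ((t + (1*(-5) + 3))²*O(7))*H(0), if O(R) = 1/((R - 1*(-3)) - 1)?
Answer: 0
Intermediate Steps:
H(D) = D³
O(R) = 1/(2 + R) (O(R) = 1/((R + 3) - 1) = 1/((3 + R) - 1) = 1/(2 + R))
((t + (1*(-5) + 3))²*O(7))*H(0) = ((1 + (1*(-5) + 3))²/(2 + 7))*0³ = ((1 + (-5 + 3))²/9)*0 = ((1 - 2)²*(⅑))*0 = ((-1)²*(⅑))*0 = (1*(⅑))*0 = (⅑)*0 = 0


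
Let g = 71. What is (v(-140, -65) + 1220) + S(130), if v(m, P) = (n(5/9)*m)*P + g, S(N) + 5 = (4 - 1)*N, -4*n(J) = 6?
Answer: -11974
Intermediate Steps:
n(J) = -3/2 (n(J) = -1/4*6 = -3/2)
S(N) = -5 + 3*N (S(N) = -5 + (4 - 1)*N = -5 + 3*N)
v(m, P) = 71 - 3*P*m/2 (v(m, P) = (-3*m/2)*P + 71 = -3*P*m/2 + 71 = 71 - 3*P*m/2)
(v(-140, -65) + 1220) + S(130) = ((71 - 3/2*(-65)*(-140)) + 1220) + (-5 + 3*130) = ((71 - 13650) + 1220) + (-5 + 390) = (-13579 + 1220) + 385 = -12359 + 385 = -11974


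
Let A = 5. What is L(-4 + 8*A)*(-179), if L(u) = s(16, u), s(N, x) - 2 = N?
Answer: -3222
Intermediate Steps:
s(N, x) = 2 + N
L(u) = 18 (L(u) = 2 + 16 = 18)
L(-4 + 8*A)*(-179) = 18*(-179) = -3222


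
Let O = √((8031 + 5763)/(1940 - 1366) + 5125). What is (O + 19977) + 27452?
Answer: 47429 + 2*√106030141/287 ≈ 47501.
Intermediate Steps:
O = 2*√106030141/287 (O = √(13794/574 + 5125) = √(13794*(1/574) + 5125) = √(6897/287 + 5125) = √(1477772/287) = 2*√106030141/287 ≈ 71.757)
(O + 19977) + 27452 = (2*√106030141/287 + 19977) + 27452 = (19977 + 2*√106030141/287) + 27452 = 47429 + 2*√106030141/287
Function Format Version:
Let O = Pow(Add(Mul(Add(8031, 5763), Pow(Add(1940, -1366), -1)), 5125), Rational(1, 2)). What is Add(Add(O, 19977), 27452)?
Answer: Add(47429, Mul(Rational(2, 287), Pow(106030141, Rational(1, 2)))) ≈ 47501.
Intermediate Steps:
O = Mul(Rational(2, 287), Pow(106030141, Rational(1, 2))) (O = Pow(Add(Mul(13794, Pow(574, -1)), 5125), Rational(1, 2)) = Pow(Add(Mul(13794, Rational(1, 574)), 5125), Rational(1, 2)) = Pow(Add(Rational(6897, 287), 5125), Rational(1, 2)) = Pow(Rational(1477772, 287), Rational(1, 2)) = Mul(Rational(2, 287), Pow(106030141, Rational(1, 2))) ≈ 71.757)
Add(Add(O, 19977), 27452) = Add(Add(Mul(Rational(2, 287), Pow(106030141, Rational(1, 2))), 19977), 27452) = Add(Add(19977, Mul(Rational(2, 287), Pow(106030141, Rational(1, 2)))), 27452) = Add(47429, Mul(Rational(2, 287), Pow(106030141, Rational(1, 2))))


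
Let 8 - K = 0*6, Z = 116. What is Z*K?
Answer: 928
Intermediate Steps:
K = 8 (K = 8 - 0*6 = 8 - 1*0 = 8 + 0 = 8)
Z*K = 116*8 = 928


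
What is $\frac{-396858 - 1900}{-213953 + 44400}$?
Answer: $\frac{398758}{169553} \approx 2.3518$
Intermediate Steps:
$\frac{-396858 - 1900}{-213953 + 44400} = - \frac{398758}{-169553} = \left(-398758\right) \left(- \frac{1}{169553}\right) = \frac{398758}{169553}$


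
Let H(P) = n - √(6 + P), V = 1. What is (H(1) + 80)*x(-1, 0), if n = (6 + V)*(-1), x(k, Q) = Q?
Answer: 0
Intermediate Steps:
n = -7 (n = (6 + 1)*(-1) = 7*(-1) = -7)
H(P) = -7 - √(6 + P)
(H(1) + 80)*x(-1, 0) = ((-7 - √(6 + 1)) + 80)*0 = ((-7 - √7) + 80)*0 = (73 - √7)*0 = 0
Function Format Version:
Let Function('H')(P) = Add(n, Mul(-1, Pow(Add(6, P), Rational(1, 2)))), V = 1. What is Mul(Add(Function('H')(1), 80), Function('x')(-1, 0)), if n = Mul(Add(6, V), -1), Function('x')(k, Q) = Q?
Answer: 0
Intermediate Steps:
n = -7 (n = Mul(Add(6, 1), -1) = Mul(7, -1) = -7)
Function('H')(P) = Add(-7, Mul(-1, Pow(Add(6, P), Rational(1, 2))))
Mul(Add(Function('H')(1), 80), Function('x')(-1, 0)) = Mul(Add(Add(-7, Mul(-1, Pow(Add(6, 1), Rational(1, 2)))), 80), 0) = Mul(Add(Add(-7, Mul(-1, Pow(7, Rational(1, 2)))), 80), 0) = Mul(Add(73, Mul(-1, Pow(7, Rational(1, 2)))), 0) = 0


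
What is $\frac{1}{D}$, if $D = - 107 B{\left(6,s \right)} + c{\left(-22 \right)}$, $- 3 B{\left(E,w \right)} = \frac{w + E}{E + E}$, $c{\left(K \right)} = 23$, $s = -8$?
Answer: $\frac{18}{307} \approx 0.058632$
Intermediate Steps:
$B{\left(E,w \right)} = - \frac{E + w}{6 E}$ ($B{\left(E,w \right)} = - \frac{\left(w + E\right) \frac{1}{E + E}}{3} = - \frac{\left(E + w\right) \frac{1}{2 E}}{3} = - \frac{\frac{1}{2} \frac{1}{E} \left(E + w\right)}{3} = - \frac{E + w}{6 E}$)
$D = \frac{307}{18}$ ($D = - 107 \frac{\left(-1\right) 6 - -8}{6 \cdot 6} + 23 = - 107 \cdot \frac{1}{6} \cdot \frac{1}{6} \left(-6 + 8\right) + 23 = - 107 \cdot \frac{1}{6} \cdot \frac{1}{6} \cdot 2 + 23 = \left(-107\right) \frac{1}{18} + 23 = - \frac{107}{18} + 23 = \frac{307}{18} \approx 17.056$)
$\frac{1}{D} = \frac{1}{\frac{307}{18}} = \frac{18}{307}$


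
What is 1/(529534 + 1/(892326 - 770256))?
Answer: 122070/64640215381 ≈ 1.8885e-6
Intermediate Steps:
1/(529534 + 1/(892326 - 770256)) = 1/(529534 + 1/122070) = 1/(64640215381/122070) = 122070/64640215381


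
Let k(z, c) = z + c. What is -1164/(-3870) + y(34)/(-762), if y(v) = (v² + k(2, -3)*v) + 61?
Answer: -205069/163830 ≈ -1.2517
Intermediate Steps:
k(z, c) = c + z
y(v) = 61 + v² - v (y(v) = (v² + (-3 + 2)*v) + 61 = (v² - v) + 61 = 61 + v² - v)
-1164/(-3870) + y(34)/(-762) = -1164/(-3870) + (61 + 34² - 1*34)/(-762) = -1164*(-1/3870) + (61 + 1156 - 34)*(-1/762) = 194/645 + 1183*(-1/762) = 194/645 - 1183/762 = -205069/163830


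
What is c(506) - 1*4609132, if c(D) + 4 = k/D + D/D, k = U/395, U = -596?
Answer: -460613906523/99935 ≈ -4.6091e+6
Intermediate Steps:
k = -596/395 ≈ -1.5089
c(D) = -3 - 596/(395*D) (c(D) = -4 + (-596/(395*D) + D/D) = -4 + (-596/(395*D) + 1) = -4 + (1 - 596/(395*D)) = -3 - 596/(395*D))
c(506) - 1*4609132 = (-3 - 596/395/506) - 1*4609132 = (-3 - 596/395*1/506) - 4609132 = (-3 - 298/99935) - 4609132 = -300103/99935 - 4609132 = -460613906523/99935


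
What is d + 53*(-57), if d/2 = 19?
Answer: -2983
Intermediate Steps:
d = 38 (d = 2*19 = 38)
d + 53*(-57) = 38 + 53*(-57) = 38 - 3021 = -2983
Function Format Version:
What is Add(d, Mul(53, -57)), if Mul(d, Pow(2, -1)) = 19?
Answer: -2983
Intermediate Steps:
d = 38 (d = Mul(2, 19) = 38)
Add(d, Mul(53, -57)) = Add(38, Mul(53, -57)) = Add(38, -3021) = -2983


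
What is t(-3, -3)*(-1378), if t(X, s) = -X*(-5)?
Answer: 20670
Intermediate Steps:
t(X, s) = 5*X
t(-3, -3)*(-1378) = (5*(-3))*(-1378) = -15*(-1378) = 20670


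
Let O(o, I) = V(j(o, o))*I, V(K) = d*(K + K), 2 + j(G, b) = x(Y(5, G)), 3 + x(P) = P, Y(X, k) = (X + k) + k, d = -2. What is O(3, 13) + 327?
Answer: 15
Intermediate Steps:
Y(X, k) = X + 2*k
x(P) = -3 + P
j(G, b) = 2*G (j(G, b) = -2 + (-3 + (5 + 2*G)) = -2 + (2 + 2*G) = 2*G)
V(K) = -4*K (V(K) = -2*(K + K) = -4*K)
O(o, I) = -8*I*o (O(o, I) = (-8*o)*I = -8*I*o)
O(3, 13) + 327 = -8*13*3 + 327 = -312 + 327 = 15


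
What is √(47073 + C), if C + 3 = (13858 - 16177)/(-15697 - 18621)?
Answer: √55435601170122/34318 ≈ 216.96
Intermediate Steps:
C = -100635/34318 (C = -3 + (13858 - 16177)/(-15697 - 18621) = -3 - 2319/(-34318) = -3 - 2319*(-1/34318) = -3 + 2319/34318 = -100635/34318 ≈ -2.9324)
√(47073 + C) = √(47073 - 100635/34318) = √(1615350579/34318) = √55435601170122/34318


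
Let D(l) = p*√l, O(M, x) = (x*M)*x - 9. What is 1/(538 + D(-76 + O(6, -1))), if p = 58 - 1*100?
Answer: 269/214400 + 21*I*√79/214400 ≈ 0.0012547 + 0.00087058*I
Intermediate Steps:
O(M, x) = -9 + M*x² (O(M, x) = (M*x)*x - 9 = M*x² - 9 = -9 + M*x²)
p = -42 (p = 58 - 100 = -42)
D(l) = -42*√l
1/(538 + D(-76 + O(6, -1))) = 1/(538 - 42*√(-76 + (-9 + 6*(-1)²))) = 1/(538 - 42*√(-76 + (-9 + 6*1))) = 1/(538 - 42*√(-76 + (-9 + 6))) = 1/(538 - 42*√(-76 - 3)) = 1/(538 - 42*I*√79)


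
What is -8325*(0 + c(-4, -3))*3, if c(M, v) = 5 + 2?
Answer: -174825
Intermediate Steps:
c(M, v) = 7
-8325*(0 + c(-4, -3))*3 = -8325*(0 + 7)*3 = -58275*3 = -8325*21 = -174825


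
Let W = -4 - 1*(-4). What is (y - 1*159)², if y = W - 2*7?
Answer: 29929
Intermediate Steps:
W = 0 (W = -4 + 4 = 0)
y = -14 (y = 0 - 2*7 = 0 - 14 = -14)
(y - 1*159)² = (-14 - 1*159)² = (-14 - 159)² = (-173)² = 29929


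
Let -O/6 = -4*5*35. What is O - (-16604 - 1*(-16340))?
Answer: 4464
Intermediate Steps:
O = 4200 (O = -6*(-4*5)*35 = -(-120)*35 = -6*(-700) = 4200)
O - (-16604 - 1*(-16340)) = 4200 - (-16604 - 1*(-16340)) = 4200 - (-16604 + 16340) = 4200 - 1*(-264) = 4200 + 264 = 4464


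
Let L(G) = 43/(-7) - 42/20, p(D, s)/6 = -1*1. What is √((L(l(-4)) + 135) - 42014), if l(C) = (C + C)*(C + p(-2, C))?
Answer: I*√205247490/70 ≈ 204.66*I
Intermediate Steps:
p(D, s) = -6 (p(D, s) = 6*(-1*1) = 6*(-1) = -6)
l(C) = 2*C*(-6 + C) (l(C) = (C + C)*(C - 6) = (2*C)*(-6 + C) = 2*C*(-6 + C))
L(G) = -577/70 (L(G) = 43*(-⅐) - 42*1/20 = -43/7 - 21/10 = -577/70)
√((L(l(-4)) + 135) - 42014) = √((-577/70 + 135) - 42014) = √(8873/70 - 42014) = √(-2932107/70) = I*√205247490/70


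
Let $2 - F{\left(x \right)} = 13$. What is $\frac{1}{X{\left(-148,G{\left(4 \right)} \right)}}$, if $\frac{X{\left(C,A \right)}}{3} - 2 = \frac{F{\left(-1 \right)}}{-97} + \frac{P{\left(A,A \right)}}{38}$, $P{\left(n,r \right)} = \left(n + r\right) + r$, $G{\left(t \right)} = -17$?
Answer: $\frac{3686}{8529} \approx 0.43217$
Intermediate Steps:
$P{\left(n,r \right)} = n + 2 r$
$F{\left(x \right)} = -11$ ($F{\left(x \right)} = 2 - 13 = -11$)
$X{\left(C,A \right)} = \frac{615}{97} + \frac{9 A}{38}$ ($X{\left(C,A \right)} = 6 + 3 \left(- \frac{11}{-97} + \frac{A + 2 A}{38}\right) = 6 + 3 \left(\left(-11\right) \left(- \frac{1}{97}\right) + 3 A \frac{1}{38}\right) = 6 + 3 \left(\frac{11}{97} + \frac{3 A}{38}\right) = 6 + \left(\frac{33}{97} + \frac{9 A}{38}\right) = \frac{615}{97} + \frac{9 A}{38}$)
$\frac{1}{X{\left(-148,G{\left(4 \right)} \right)}} = \frac{1}{\frac{615}{97} + \frac{9}{38} \left(-17\right)} = \frac{1}{\frac{615}{97} - \frac{153}{38}} = \frac{1}{\frac{8529}{3686}} = \frac{3686}{8529}$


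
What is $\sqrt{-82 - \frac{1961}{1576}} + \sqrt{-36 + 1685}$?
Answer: $\sqrt{1649} + \frac{3 i \sqrt{5743338}}{788} \approx 40.608 + 9.1238 i$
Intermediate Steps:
$\sqrt{-82 - \frac{1961}{1576}} + \sqrt{-36 + 1685} = \sqrt{-82 - \frac{1961}{1576}} + \sqrt{1649} = \sqrt{- \frac{131193}{1576}} + \sqrt{1649} = \frac{3 i \sqrt{5743338}}{788} + \sqrt{1649} = \sqrt{1649} + \frac{3 i \sqrt{5743338}}{788}$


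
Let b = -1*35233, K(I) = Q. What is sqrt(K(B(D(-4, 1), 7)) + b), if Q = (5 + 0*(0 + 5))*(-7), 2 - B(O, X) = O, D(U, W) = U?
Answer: 2*I*sqrt(8817) ≈ 187.8*I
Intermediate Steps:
B(O, X) = 2 - O
Q = -35 (Q = (5 + 0*5)*(-7) = (5 + 0)*(-7) = 5*(-7) = -35)
K(I) = -35
b = -35233
sqrt(K(B(D(-4, 1), 7)) + b) = sqrt(-35 - 35233) = sqrt(-35268) = 2*I*sqrt(8817)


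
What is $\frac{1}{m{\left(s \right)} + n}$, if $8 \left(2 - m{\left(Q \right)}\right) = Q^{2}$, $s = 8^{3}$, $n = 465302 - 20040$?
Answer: $\frac{1}{412496} \approx 2.4243 \cdot 10^{-6}$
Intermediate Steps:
$n = 445262$
$s = 512$
$m{\left(Q \right)} = 2 - \frac{Q^{2}}{8}$
$\frac{1}{m{\left(s \right)} + n} = \frac{1}{\left(2 - \frac{512^{2}}{8}\right) + 445262} = \frac{1}{\left(2 - 32768\right) + 445262} = \frac{1}{-32766 + 445262} = \frac{1}{412496}$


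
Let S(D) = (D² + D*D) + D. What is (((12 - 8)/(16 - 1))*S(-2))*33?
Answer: 264/5 ≈ 52.800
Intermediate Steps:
S(D) = D + 2*D² (S(D) = (D² + D²) + D = 2*D² + D = D + 2*D²)
(((12 - 8)/(16 - 1))*S(-2))*33 = (((12 - 8)/(16 - 1))*(-2*(1 + 2*(-2))))*33 = ((4/15)*(-2*(1 - 4)))*33 = ((4*(1/15))*(-2*(-3)))*33 = ((4/15)*6)*33 = (8/5)*33 = 264/5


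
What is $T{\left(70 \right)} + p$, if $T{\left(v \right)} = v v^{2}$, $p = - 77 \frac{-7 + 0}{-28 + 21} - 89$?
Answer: $342834$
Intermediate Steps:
$p = -166$ ($p = - 77 \left(- \frac{7}{-7}\right) - 89 = - 77 \left(\left(-7\right) \left(- \frac{1}{7}\right)\right) - 89 = \left(-77\right) 1 - 89 = -77 - 89 = -166$)
$T{\left(v \right)} = v^{3}$
$T{\left(70 \right)} + p = 70^{3} - 166 = 343000 - 166 = 342834$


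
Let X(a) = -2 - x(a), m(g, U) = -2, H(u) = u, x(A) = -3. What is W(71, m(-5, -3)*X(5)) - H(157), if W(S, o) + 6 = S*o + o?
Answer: -307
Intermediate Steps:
X(a) = 1 (X(a) = -2 - 1*(-3) = -2 + 3 = 1)
W(S, o) = -6 + o + S*o (W(S, o) = -6 + (S*o + o) = -6 + (o + S*o) = -6 + o + S*o)
W(71, m(-5, -3)*X(5)) - H(157) = (-6 - 2*1 + 71*(-2*1)) - 1*157 = (-6 - 2 + 71*(-2)) - 157 = (-6 - 2 - 142) - 157 = -150 - 157 = -307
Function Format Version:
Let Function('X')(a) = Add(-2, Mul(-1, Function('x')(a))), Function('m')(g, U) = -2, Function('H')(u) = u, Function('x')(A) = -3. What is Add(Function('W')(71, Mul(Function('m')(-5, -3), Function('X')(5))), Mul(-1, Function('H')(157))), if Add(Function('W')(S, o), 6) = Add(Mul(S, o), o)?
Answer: -307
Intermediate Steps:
Function('X')(a) = 1 (Function('X')(a) = Add(-2, Mul(-1, -3)) = Add(-2, 3) = 1)
Function('W')(S, o) = Add(-6, o, Mul(S, o)) (Function('W')(S, o) = Add(-6, Add(Mul(S, o), o)) = Add(-6, Add(o, Mul(S, o))) = Add(-6, o, Mul(S, o)))
Add(Function('W')(71, Mul(Function('m')(-5, -3), Function('X')(5))), Mul(-1, Function('H')(157))) = Add(Add(-6, Mul(-2, 1), Mul(71, Mul(-2, 1))), Mul(-1, 157)) = Add(Add(-6, -2, Mul(71, -2)), -157) = Add(Add(-6, -2, -142), -157) = Add(-150, -157) = -307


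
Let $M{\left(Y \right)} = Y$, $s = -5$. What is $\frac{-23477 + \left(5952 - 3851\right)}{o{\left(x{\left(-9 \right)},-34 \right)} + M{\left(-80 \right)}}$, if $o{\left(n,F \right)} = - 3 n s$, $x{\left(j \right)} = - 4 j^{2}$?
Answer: $\frac{5344}{1235} \approx 4.3271$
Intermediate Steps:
$o{\left(n,F \right)} = 15 n$ ($o{\left(n,F \right)} = - 3 n \left(-5\right) = 15 n$)
$\frac{-23477 + \left(5952 - 3851\right)}{o{\left(x{\left(-9 \right)},-34 \right)} + M{\left(-80 \right)}} = \frac{-23477 + \left(5952 - 3851\right)}{15 \left(- 4 \left(-9\right)^{2}\right) - 80} = \frac{-23477 + 2101}{15 \left(\left(-4\right) 81\right) - 80} = - \frac{21376}{15 \left(-324\right) - 80} = - \frac{21376}{-4860 - 80} = - \frac{21376}{-4940} = \left(-21376\right) \left(- \frac{1}{4940}\right) = \frac{5344}{1235}$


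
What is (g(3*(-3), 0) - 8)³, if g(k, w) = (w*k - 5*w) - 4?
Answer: -1728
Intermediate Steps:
g(k, w) = -4 - 5*w + k*w (g(k, w) = (k*w - 5*w) - 4 = (-5*w + k*w) - 4 = -4 - 5*w + k*w)
(g(3*(-3), 0) - 8)³ = ((-4 - 5*0 + (3*(-3))*0) - 8)³ = ((-4 + 0 - 9*0) - 8)³ = ((-4 + 0 + 0) - 8)³ = (-4 - 8)³ = (-12)³ = -1728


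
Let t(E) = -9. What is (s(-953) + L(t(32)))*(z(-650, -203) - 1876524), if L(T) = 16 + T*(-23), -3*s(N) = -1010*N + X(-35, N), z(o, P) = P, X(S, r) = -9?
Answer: 1805133618404/3 ≈ 6.0171e+11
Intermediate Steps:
s(N) = 3 + 1010*N/3 (s(N) = -(-1010*N - 9)/3 = -(-9 - 1010*N)/3 = 3 + 1010*N/3)
L(T) = 16 - 23*T
(s(-953) + L(t(32)))*(z(-650, -203) - 1876524) = ((3 + (1010/3)*(-953)) + (16 - 23*(-9)))*(-203 - 1876524) = ((3 - 962530/3) + (16 + 207))*(-1876727) = (-962521/3 + 223)*(-1876727) = -961852/3*(-1876727) = 1805133618404/3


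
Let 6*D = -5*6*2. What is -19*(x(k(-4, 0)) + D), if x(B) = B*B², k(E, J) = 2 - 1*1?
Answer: 171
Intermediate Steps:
k(E, J) = 1 (k(E, J) = 2 - 1 = 1)
D = -10 (D = (-5*6*2)/6 = (-30*2)/6 = (⅙)*(-60) = -10)
x(B) = B³
-19*(x(k(-4, 0)) + D) = -19*(1³ - 10) = -19*(1 - 10) = -19*(-9) = 171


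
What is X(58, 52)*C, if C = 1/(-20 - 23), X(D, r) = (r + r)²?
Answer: -10816/43 ≈ -251.53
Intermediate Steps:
X(D, r) = 4*r² (X(D, r) = (2*r)² = 4*r²)
C = -1/43 (C = 1/(-43) = -1/43 ≈ -0.023256)
X(58, 52)*C = (4*52²)*(-1/43) = (4*2704)*(-1/43) = 10816*(-1/43) = -10816/43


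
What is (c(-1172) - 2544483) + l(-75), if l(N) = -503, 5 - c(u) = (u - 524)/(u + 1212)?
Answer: -12724693/5 ≈ -2.5449e+6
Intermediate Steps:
c(u) = 5 - (-524 + u)/(1212 + u) (c(u) = 5 - (u - 524)/(u + 1212) = 5 - (-524 + u)/(1212 + u))
(c(-1172) - 2544483) + l(-75) = (4*(1646 - 1172)/(1212 - 1172) - 2544483) - 503 = (4*474/40 - 2544483) - 503 = (4*(1/40)*474 - 2544483) - 503 = (237/5 - 2544483) - 503 = -12722178/5 - 503 = -12724693/5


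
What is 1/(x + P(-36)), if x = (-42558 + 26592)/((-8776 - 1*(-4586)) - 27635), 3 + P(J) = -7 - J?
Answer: 31825/843416 ≈ 0.037733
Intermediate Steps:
P(J) = -10 - J (P(J) = -3 + (-7 - J) = -10 - J)
x = 15966/31825 (x = -15966/((-8776 + 4586) - 27635) = -15966/(-4190 - 27635) = -15966/(-31825) = -15966*(-1/31825) = 15966/31825 ≈ 0.50168)
1/(x + P(-36)) = 1/(15966/31825 + (-10 - 1*(-36))) = 1/(15966/31825 + (-10 + 36)) = 1/(15966/31825 + 26) = 1/(843416/31825) = 31825/843416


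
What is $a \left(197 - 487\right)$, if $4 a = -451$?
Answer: $\frac{65395}{2} \approx 32698.0$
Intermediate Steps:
$a = - \frac{451}{4}$ ($a = \frac{1}{4} \left(-451\right) = - \frac{451}{4} \approx -112.75$)
$a \left(197 - 487\right) = - \frac{451 \left(197 - 487\right)}{4} = \left(- \frac{451}{4}\right) \left(-290\right) = \frac{65395}{2}$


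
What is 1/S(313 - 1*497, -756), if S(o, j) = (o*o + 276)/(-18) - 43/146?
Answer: -1314/2492023 ≈ -0.00052728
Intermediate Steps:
S(o, j) = -6845/438 - o²/18 (S(o, j) = (o² + 276)*(-1/18) - 43*1/146 = (276 + o²)*(-1/18) - 43/146 = (-46/3 - o²/18) - 43/146 = -6845/438 - o²/18)
1/S(313 - 1*497, -756) = 1/(-6845/438 - (313 - 1*497)²/18) = 1/(-6845/438 - (313 - 497)²/18) = 1/(-6845/438 - 1/18*(-184)²) = 1/(-6845/438 - 1/18*33856) = 1/(-6845/438 - 16928/9) = 1/(-2492023/1314) = -1314/2492023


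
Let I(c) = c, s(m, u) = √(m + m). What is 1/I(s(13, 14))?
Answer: √26/26 ≈ 0.19612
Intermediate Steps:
s(m, u) = √2*√m (s(m, u) = √(2*m) = √2*√m)
1/I(s(13, 14)) = 1/(√2*√13) = 1/(√26) = √26/26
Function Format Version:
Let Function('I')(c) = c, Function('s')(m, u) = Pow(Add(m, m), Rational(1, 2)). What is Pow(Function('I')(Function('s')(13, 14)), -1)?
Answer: Mul(Rational(1, 26), Pow(26, Rational(1, 2))) ≈ 0.19612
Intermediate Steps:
Function('s')(m, u) = Mul(Pow(2, Rational(1, 2)), Pow(m, Rational(1, 2))) (Function('s')(m, u) = Pow(Mul(2, m), Rational(1, 2)) = Mul(Pow(2, Rational(1, 2)), Pow(m, Rational(1, 2))))
Pow(Function('I')(Function('s')(13, 14)), -1) = Pow(Mul(Pow(2, Rational(1, 2)), Pow(13, Rational(1, 2))), -1) = Pow(Pow(26, Rational(1, 2)), -1) = Mul(Rational(1, 26), Pow(26, Rational(1, 2)))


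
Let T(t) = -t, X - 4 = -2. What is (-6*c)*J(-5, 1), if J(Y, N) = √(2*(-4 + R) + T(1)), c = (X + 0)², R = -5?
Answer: -24*I*√19 ≈ -104.61*I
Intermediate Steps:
X = 2 (X = 4 - 2 = 2)
c = 4 (c = (2 + 0)² = 2² = 4)
J(Y, N) = I*√19 (J(Y, N) = √(2*(-4 - 5) - 1*1) = √(2*(-9) - 1) = √(-18 - 1) = √(-19) = I*√19)
(-6*c)*J(-5, 1) = (-6*4)*(I*√19) = -24*I*√19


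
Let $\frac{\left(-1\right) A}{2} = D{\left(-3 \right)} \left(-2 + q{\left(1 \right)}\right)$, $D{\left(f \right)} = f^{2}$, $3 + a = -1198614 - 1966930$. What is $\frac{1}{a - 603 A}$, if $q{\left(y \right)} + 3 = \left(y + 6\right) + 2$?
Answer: $- \frac{1}{3122131} \approx -3.2029 \cdot 10^{-7}$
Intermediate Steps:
$a = -3165547$ ($a = -3 - 3165544 = -3165547$)
$q{\left(y \right)} = 5 + y$ ($q{\left(y \right)} = -3 + \left(\left(y + 6\right) + 2\right) = -3 + \left(\left(6 + y\right) + 2\right) = -3 + \left(8 + y\right) = 5 + y$)
$A = -72$ ($A = - 2 \left(-3\right)^{2} \left(-2 + \left(5 + 1\right)\right) = - 2 \cdot 9 \left(-2 + 6\right) = - 2 \cdot 9 \cdot 4 = \left(-2\right) 36 = -72$)
$\frac{1}{a - 603 A} = \frac{1}{-3165547 - -43416} = \frac{1}{-3165547 + 43416} = \frac{1}{-3122131} = - \frac{1}{3122131}$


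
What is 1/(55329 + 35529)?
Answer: 1/90858 ≈ 1.1006e-5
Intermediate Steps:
1/(55329 + 35529) = 1/90858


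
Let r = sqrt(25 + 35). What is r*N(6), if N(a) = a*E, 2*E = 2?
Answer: 12*sqrt(15) ≈ 46.476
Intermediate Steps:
E = 1 (E = (1/2)*2 = 1)
N(a) = a (N(a) = a*1 = a)
r = 2*sqrt(15) (r = sqrt(60) = 2*sqrt(15) ≈ 7.7460)
r*N(6) = (2*sqrt(15))*6 = 12*sqrt(15)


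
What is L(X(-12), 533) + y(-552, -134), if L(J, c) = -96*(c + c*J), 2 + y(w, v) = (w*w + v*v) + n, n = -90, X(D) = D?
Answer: 885416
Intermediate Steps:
y(w, v) = -92 + v**2 + w**2 (y(w, v) = -2 + ((w*w + v*v) - 90) = -2 + ((w**2 + v**2) - 90) = -2 + ((v**2 + w**2) - 90) = -2 + (-90 + v**2 + w**2) = -92 + v**2 + w**2)
L(J, c) = -96*c - 96*J*c (L(J, c) = -96*(c + J*c) = -96*c - 96*J*c)
L(X(-12), 533) + y(-552, -134) = -96*533*(1 - 12) + (-92 + (-134)**2 + (-552)**2) = -96*533*(-11) + (-92 + 17956 + 304704) = 562848 + 322568 = 885416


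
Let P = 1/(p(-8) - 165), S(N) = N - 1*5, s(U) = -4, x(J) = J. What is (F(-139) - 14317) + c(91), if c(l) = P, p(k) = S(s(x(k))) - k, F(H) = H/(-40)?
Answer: -47520923/3320 ≈ -14314.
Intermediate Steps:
F(H) = -H/40 (F(H) = H*(-1/40) = -H/40)
S(N) = -5 + N (S(N) = N - 5 = -5 + N)
p(k) = -9 - k (p(k) = (-5 - 4) - k = -9 - k)
P = -1/166 (P = 1/((-9 - 1*(-8)) - 165) = 1/((-9 + 8) - 165) = 1/(-1 - 165) = 1/(-166) = -1/166 ≈ -0.0060241)
c(l) = -1/166
(F(-139) - 14317) + c(91) = (-1/40*(-139) - 14317) - 1/166 = (139/40 - 14317) - 1/166 = -572541/40 - 1/166 = -47520923/3320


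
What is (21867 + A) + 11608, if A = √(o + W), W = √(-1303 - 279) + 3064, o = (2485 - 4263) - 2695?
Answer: 33475 + √(-1409 + I*√1582) ≈ 33476.0 + 37.54*I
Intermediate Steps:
o = -4473 (o = -1778 - 2695 = -4473)
W = 3064 + I*√1582 (W = √(-1582) + 3064 = I*√1582 + 3064 = 3064 + I*√1582 ≈ 3064.0 + 39.774*I)
A = √(-1409 + I*√1582) (A = √(-4473 + (3064 + I*√1582)) = √(-1409 + I*√1582) ≈ 0.5298 + 37.54*I)
(21867 + A) + 11608 = (21867 + √(-1409 + I*√1582)) + 11608 = 33475 + √(-1409 + I*√1582)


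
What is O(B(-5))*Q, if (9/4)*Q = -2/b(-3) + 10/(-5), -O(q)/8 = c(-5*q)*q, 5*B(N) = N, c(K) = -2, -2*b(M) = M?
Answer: 640/27 ≈ 23.704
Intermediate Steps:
b(M) = -M/2
B(N) = N/5
O(q) = 16*q (O(q) = -(-16)*q = 16*q)
Q = -40/27 (Q = 4*(-2/((-½*(-3))) + 10/(-5))/9 = 4*(-2/3/2 + 10*(-⅕))/9 = 4*(-2*⅔ - 2)/9 = 4*(-4/3 - 2)/9 = (4/9)*(-10/3) = -40/27 ≈ -1.4815)
O(B(-5))*Q = (16*((⅕)*(-5)))*(-40/27) = (16*(-1))*(-40/27) = -16*(-40/27) = 640/27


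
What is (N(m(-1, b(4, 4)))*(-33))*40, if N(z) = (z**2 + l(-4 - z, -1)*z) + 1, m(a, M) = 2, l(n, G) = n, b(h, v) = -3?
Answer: 9240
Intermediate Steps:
N(z) = 1 + z**2 + z*(-4 - z) (N(z) = (z**2 + (-4 - z)*z) + 1 = (z**2 + z*(-4 - z)) + 1 = 1 + z**2 + z*(-4 - z))
(N(m(-1, b(4, 4)))*(-33))*40 = ((1 - 4*2)*(-33))*40 = ((1 - 8)*(-33))*40 = -7*(-33)*40 = 231*40 = 9240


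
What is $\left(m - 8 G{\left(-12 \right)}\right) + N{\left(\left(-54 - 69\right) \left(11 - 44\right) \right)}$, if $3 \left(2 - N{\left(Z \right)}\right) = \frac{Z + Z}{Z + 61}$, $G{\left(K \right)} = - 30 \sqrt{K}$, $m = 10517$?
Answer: $\frac{21667787}{2060} + 480 i \sqrt{3} \approx 10518.0 + 831.38 i$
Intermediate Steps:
$N{\left(Z \right)} = 2 - \frac{2 Z}{3 \left(61 + Z\right)}$ ($N{\left(Z \right)} = 2 - \frac{\left(Z + Z\right) \frac{1}{Z + 61}}{3} = 2 - \frac{2 Z \frac{1}{61 + Z}}{3} = 2 - \frac{2 Z}{3 \left(61 + Z\right)}$)
$\left(m - 8 G{\left(-12 \right)}\right) + N{\left(\left(-54 - 69\right) \left(11 - 44\right) \right)} = \left(10517 - 8 \left(- 30 \sqrt{-12}\right)\right) + \frac{2 \left(183 + 2 \left(-54 - 69\right) \left(11 - 44\right)\right)}{3 \left(61 + \left(-54 - 69\right) \left(11 - 44\right)\right)} = \left(10517 - 8 \left(- 30 \cdot 2 i \sqrt{3}\right)\right) + \frac{2 \left(183 + 2 \left(\left(-123\right) \left(-33\right)\right)\right)}{3 \left(61 - -4059\right)} = \left(10517 - 8 \left(- 60 i \sqrt{3}\right)\right) + \frac{2 \left(183 + 2 \cdot 4059\right)}{3 \left(61 + 4059\right)} = \left(10517 + 480 i \sqrt{3}\right) + \frac{2 \left(183 + 8118\right)}{3 \cdot 4120} = \left(10517 + 480 i \sqrt{3}\right) + \frac{2}{3} \cdot \frac{1}{4120} \cdot 8301 = \left(10517 + 480 i \sqrt{3}\right) + \frac{2767}{2060} = \frac{21667787}{2060} + 480 i \sqrt{3}$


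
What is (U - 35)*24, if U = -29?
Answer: -1536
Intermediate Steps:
(U - 35)*24 = (-29 - 35)*24 = -64*24 = -1536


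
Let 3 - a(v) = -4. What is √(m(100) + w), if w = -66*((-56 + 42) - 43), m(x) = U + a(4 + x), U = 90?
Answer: √3859 ≈ 62.121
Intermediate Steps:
a(v) = 7 (a(v) = 3 - 1*(-4) = 3 + 4 = 7)
m(x) = 97 (m(x) = 90 + 7 = 97)
w = 3762 (w = -66*(-14 - 43) = -66*(-57) = 3762)
√(m(100) + w) = √(97 + 3762) = √3859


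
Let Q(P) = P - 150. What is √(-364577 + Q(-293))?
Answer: 2*I*√91255 ≈ 604.17*I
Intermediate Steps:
Q(P) = -150 + P
√(-364577 + Q(-293)) = √(-364577 + (-150 - 293)) = √(-364577 - 443) = √(-365020) = 2*I*√91255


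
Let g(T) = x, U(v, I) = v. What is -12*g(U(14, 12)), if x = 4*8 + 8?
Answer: -480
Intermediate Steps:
x = 40 (x = 32 + 8 = 40)
g(T) = 40
-12*g(U(14, 12)) = -12*40 = -480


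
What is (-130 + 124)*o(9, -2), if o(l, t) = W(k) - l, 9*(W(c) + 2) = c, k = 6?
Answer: 62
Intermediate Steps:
W(c) = -2 + c/9
o(l, t) = -4/3 - l (o(l, t) = (-2 + (⅑)*6) - l = (-2 + ⅔) - l = -4/3 - l)
(-130 + 124)*o(9, -2) = (-130 + 124)*(-4/3 - 1*9) = -6*(-4/3 - 9) = -6*(-31/3) = 62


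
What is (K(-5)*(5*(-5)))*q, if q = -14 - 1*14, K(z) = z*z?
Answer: 17500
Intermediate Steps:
K(z) = z**2
q = -28 (q = -14 - 14 = -28)
(K(-5)*(5*(-5)))*q = ((-5)**2*(5*(-5)))*(-28) = (25*(-25))*(-28) = -625*(-28) = 17500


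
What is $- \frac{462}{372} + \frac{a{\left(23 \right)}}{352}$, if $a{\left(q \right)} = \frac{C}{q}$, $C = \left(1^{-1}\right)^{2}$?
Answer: $- \frac{311665}{250976} \approx -1.2418$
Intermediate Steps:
$C = 1$ ($C = 1^{2} = 1$)
$a{\left(q \right)} = \frac{1}{q}$ ($a{\left(q \right)} = 1 \frac{1}{q} = \frac{1}{q}$)
$- \frac{462}{372} + \frac{a{\left(23 \right)}}{352} = - \frac{462}{372} + \frac{1}{23 \cdot 352} = \left(-462\right) \frac{1}{372} + \frac{1}{23} \cdot \frac{1}{352} = - \frac{77}{62} + \frac{1}{8096} = - \frac{311665}{250976}$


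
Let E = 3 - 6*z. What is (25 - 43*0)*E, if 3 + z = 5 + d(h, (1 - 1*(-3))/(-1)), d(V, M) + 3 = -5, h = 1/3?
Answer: 975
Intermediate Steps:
h = ⅓ (h = 1*(⅓) = ⅓ ≈ 0.33333)
d(V, M) = -8 (d(V, M) = -3 - 5 = -8)
z = -6 (z = -3 + (5 - 8) = -3 - 3 = -6)
E = 39 (E = 3 - 6*(-6) = 3 + 36 = 39)
(25 - 43*0)*E = (25 - 43*0)*39 = (25 + 0)*39 = 25*39 = 975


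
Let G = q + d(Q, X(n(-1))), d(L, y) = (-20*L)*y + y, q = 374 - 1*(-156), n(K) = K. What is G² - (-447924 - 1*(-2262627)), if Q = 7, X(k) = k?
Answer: -1367142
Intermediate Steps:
q = 530 (q = 374 + 156 = 530)
d(L, y) = y - 20*L*y (d(L, y) = -20*L*y + y = y - 20*L*y)
G = 669 (G = 530 - (1 - 20*7) = 530 - (1 - 140) = 530 - 1*(-139) = 530 + 139 = 669)
G² - (-447924 - 1*(-2262627)) = 669² - (-447924 - 1*(-2262627)) = 447561 - (-447924 + 2262627) = 447561 - 1*1814703 = 447561 - 1814703 = -1367142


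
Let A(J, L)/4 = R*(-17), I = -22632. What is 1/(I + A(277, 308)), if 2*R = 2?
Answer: -1/22700 ≈ -4.4053e-5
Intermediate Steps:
R = 1 (R = (½)*2 = 1)
A(J, L) = -68 (A(J, L) = 4*(1*(-17)) = 4*(-17) = -68)
1/(I + A(277, 308)) = 1/(-22632 - 68) = 1/(-22700) = -1/22700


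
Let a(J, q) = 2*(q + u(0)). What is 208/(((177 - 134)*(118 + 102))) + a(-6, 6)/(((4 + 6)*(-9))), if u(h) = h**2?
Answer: -158/1419 ≈ -0.11135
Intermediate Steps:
a(J, q) = 2*q (a(J, q) = 2*(q + 0**2) = 2*(q + 0) = 2*q)
208/(((177 - 134)*(118 + 102))) + a(-6, 6)/(((4 + 6)*(-9))) = 208/(((177 - 134)*(118 + 102))) + (2*6)/(((4 + 6)*(-9))) = 208/((43*220)) + 12/((10*(-9))) = 208/9460 + 12/(-90) = 208*(1/9460) + 12*(-1/90) = 52/2365 - 2/15 = -158/1419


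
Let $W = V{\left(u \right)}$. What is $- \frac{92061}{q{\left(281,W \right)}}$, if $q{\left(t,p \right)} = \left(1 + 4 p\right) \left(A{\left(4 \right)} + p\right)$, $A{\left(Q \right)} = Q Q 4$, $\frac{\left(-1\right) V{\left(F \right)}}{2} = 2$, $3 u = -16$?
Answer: $\frac{10229}{100} \approx 102.29$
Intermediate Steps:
$u = - \frac{16}{3}$ ($u = \frac{1}{3} \left(-16\right) = - \frac{16}{3} \approx -5.3333$)
$V{\left(F \right)} = -4$ ($V{\left(F \right)} = \left(-2\right) 2 = -4$)
$W = -4$
$A{\left(Q \right)} = 4 Q^{2}$ ($A{\left(Q \right)} = Q^{2} \cdot 4 = 4 Q^{2}$)
$q{\left(t,p \right)} = \left(1 + 4 p\right) \left(64 + p\right)$ ($q{\left(t,p \right)} = \left(1 + 4 p\right) \left(4 \cdot 4^{2} + p\right) = \left(1 + 4 p\right) \left(4 \cdot 16 + p\right) = \left(1 + 4 p\right) \left(64 + p\right)$)
$- \frac{92061}{q{\left(281,W \right)}} = - \frac{92061}{64 + 4 \left(-4\right)^{2} + 257 \left(-4\right)} = - \frac{92061}{64 + 4 \cdot 16 - 1028} = - \frac{92061}{64 + 64 - 1028} = - \frac{92061}{-900} = \left(-92061\right) \left(- \frac{1}{900}\right) = \frac{10229}{100}$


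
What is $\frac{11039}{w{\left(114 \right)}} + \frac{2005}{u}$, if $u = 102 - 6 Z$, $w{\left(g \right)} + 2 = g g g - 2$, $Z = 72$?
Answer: $- \frac{296684483}{48890820} \approx -6.0683$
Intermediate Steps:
$w{\left(g \right)} = -4 + g^{3}$ ($w{\left(g \right)} = -2 + \left(g g g - 2\right) = -2 + \left(g^{2} g - 2\right) = -2 + \left(g^{3} - 2\right) = -2 + \left(-2 + g^{3}\right) = -4 + g^{3}$)
$u = -330$ ($u = 102 - 432 = -330$)
$\frac{11039}{w{\left(114 \right)}} + \frac{2005}{u} = \frac{11039}{-4 + 114^{3}} + \frac{2005}{-330} = \frac{11039}{-4 + 1481544} + 2005 \left(- \frac{1}{330}\right) = \frac{11039}{1481540} - \frac{401}{66} = - \frac{296684483}{48890820}$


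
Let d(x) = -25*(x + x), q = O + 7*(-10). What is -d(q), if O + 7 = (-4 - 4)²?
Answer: -650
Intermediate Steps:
O = 57 (O = -7 + (-4 - 4)² = -7 + (-8)² = -7 + 64 = 57)
q = -13 (q = 57 + 7*(-10) = 57 - 70 = -13)
d(x) = -50*x
-d(q) = -(-50)*(-13) = -1*650 = -650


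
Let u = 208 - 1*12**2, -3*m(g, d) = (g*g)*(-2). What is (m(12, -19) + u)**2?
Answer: 25600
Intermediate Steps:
m(g, d) = 2*g**2/3 (m(g, d) = -g*g*(-2)/3 = -g**2*(-2)/3 = -(-2)*g**2/3 = 2*g**2/3)
u = 64 (u = 208 - 1*144 = 208 - 144 = 64)
(m(12, -19) + u)**2 = ((2/3)*12**2 + 64)**2 = ((2/3)*144 + 64)**2 = (96 + 64)**2 = 160**2 = 25600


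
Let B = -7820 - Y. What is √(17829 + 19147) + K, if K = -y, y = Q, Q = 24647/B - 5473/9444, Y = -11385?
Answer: -213255023/33667860 + 4*√2311 ≈ 185.96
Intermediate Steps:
B = 3565 (B = -7820 - 1*(-11385) = -7820 + 11385 = 3565)
Q = 213255023/33667860 (Q = 24647/3565 - 5473/9444 = 213255023/33667860 ≈ 6.3341)
y = 213255023/33667860 ≈ 6.3341
K = -213255023/33667860 (K = -1*213255023/33667860 = -213255023/33667860 ≈ -6.3341)
√(17829 + 19147) + K = √(17829 + 19147) - 213255023/33667860 = √36976 - 213255023/33667860 = 4*√2311 - 213255023/33667860 = -213255023/33667860 + 4*√2311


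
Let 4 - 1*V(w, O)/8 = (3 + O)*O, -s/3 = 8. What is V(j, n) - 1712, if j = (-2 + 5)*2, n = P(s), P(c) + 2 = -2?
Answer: -1712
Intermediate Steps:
s = -24 (s = -3*8 = -24)
P(c) = -4 (P(c) = -2 - 2 = -4)
n = -4
j = 6 (j = 3*2 = 6)
V(w, O) = 32 - 8*O*(3 + O) (V(w, O) = 32 - 8*(3 + O)*O = 32 - 8*O*(3 + O))
V(j, n) - 1712 = (32 - 24*(-4) - 8*(-4)²) - 1712 = (32 + 96 - 8*16) - 1712 = (32 + 96 - 128) - 1712 = 0 - 1712 = -1712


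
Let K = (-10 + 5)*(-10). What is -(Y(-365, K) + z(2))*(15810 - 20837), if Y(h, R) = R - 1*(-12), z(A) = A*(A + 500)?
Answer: 5358782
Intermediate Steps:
K = 50 (K = -5*(-10) = 50)
z(A) = A*(500 + A)
Y(h, R) = 12 + R (Y(h, R) = R + 12 = 12 + R)
-(Y(-365, K) + z(2))*(15810 - 20837) = -((12 + 50) + 2*(500 + 2))*(15810 - 20837) = -(62 + 2*502)*(-5027) = -(62 + 1004)*(-5027) = -1066*(-5027) = -1*(-5358782) = 5358782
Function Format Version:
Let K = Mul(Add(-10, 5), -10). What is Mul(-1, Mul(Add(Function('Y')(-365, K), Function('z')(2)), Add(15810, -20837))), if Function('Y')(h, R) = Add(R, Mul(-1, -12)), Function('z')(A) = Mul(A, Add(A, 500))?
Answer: 5358782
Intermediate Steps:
K = 50 (K = Mul(-5, -10) = 50)
Function('z')(A) = Mul(A, Add(500, A))
Function('Y')(h, R) = Add(12, R) (Function('Y')(h, R) = Add(R, 12) = Add(12, R))
Mul(-1, Mul(Add(Function('Y')(-365, K), Function('z')(2)), Add(15810, -20837))) = Mul(-1, Mul(Add(Add(12, 50), Mul(2, Add(500, 2))), Add(15810, -20837))) = Mul(-1, Mul(Add(62, Mul(2, 502)), -5027)) = Mul(-1, Mul(Add(62, 1004), -5027)) = Mul(-1, Mul(1066, -5027)) = Mul(-1, -5358782) = 5358782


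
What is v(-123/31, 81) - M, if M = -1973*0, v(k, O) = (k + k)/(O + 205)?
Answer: -123/4433 ≈ -0.027746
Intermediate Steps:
v(k, O) = 2*k/(205 + O) (v(k, O) = (2*k)/(205 + O) = 2*k/(205 + O))
M = 0
v(-123/31, 81) - M = 2*(-123/31)/(205 + 81) - 1*0 = 2*(-123*1/31)/286 + 0 = 2*(-123/31)*(1/286) + 0 = -123/4433 + 0 = -123/4433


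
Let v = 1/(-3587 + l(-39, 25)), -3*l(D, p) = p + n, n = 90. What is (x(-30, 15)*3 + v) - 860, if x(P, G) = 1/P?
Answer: -46772253/54380 ≈ -860.10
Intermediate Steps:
l(D, p) = -30 - p/3 (l(D, p) = -(p + 90)/3 = -(90 + p)/3 = -30 - p/3)
v = -3/10876 (v = 1/(-3587 + (-30 - ⅓*25)) = 1/(-3587 + (-30 - 25/3)) = 1/(-3587 - 115/3) = 1/(-10876/3) = -3/10876 ≈ -0.00027584)
(x(-30, 15)*3 + v) - 860 = (3/(-30) - 3/10876) - 860 = (-1/30*3 - 3/10876) - 860 = (-⅒ - 3/10876) - 860 = -5453/54380 - 860 = -46772253/54380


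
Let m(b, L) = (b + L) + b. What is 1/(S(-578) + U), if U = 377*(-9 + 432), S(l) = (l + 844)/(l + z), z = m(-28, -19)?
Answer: 653/104134297 ≈ 6.2707e-6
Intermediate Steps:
m(b, L) = L + 2*b (m(b, L) = (L + b) + b = L + 2*b)
z = -75 (z = -19 + 2*(-28) = -19 - 56 = -75)
S(l) = (844 + l)/(-75 + l) (S(l) = (l + 844)/(l - 75) = (844 + l)/(-75 + l))
U = 159471 (U = 377*423 = 159471)
1/(S(-578) + U) = 1/((844 - 578)/(-75 - 578) + 159471) = 1/(266/(-653) + 159471) = 1/(-1/653*266 + 159471) = 1/(-266/653 + 159471) = 1/(104134297/653) = 653/104134297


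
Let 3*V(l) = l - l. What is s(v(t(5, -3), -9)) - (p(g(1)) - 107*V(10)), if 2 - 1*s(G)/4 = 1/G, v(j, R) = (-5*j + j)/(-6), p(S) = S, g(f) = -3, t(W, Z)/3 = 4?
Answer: 21/2 ≈ 10.500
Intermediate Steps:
t(W, Z) = 12 (t(W, Z) = 3*4 = 12)
v(j, R) = 2*j/3 (v(j, R) = -4*j*(-⅙) = 2*j/3)
V(l) = 0 (V(l) = (l - l)/3 = (⅓)*0 = 0)
s(G) = 8 - 4/G
s(v(t(5, -3), -9)) - (p(g(1)) - 107*V(10)) = (8 - 4/((⅔)*12)) - (-3 - 107*0) = (8 - 4/8) - (-3 + 0) = (8 - 4*⅛) - 1*(-3) = (8 - ½) + 3 = 15/2 + 3 = 21/2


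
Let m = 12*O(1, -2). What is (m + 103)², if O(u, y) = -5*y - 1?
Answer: 44521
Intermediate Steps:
O(u, y) = -1 - 5*y
m = 108 (m = 12*(-1 - 5*(-2)) = 12*(-1 + 10) = 12*9 = 108)
(m + 103)² = (108 + 103)² = 211² = 44521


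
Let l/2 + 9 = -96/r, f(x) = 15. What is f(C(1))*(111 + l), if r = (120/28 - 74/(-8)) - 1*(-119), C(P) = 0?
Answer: 1698735/1237 ≈ 1373.3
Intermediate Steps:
r = 3711/28 (r = (120*(1/28) - 74*(-1/8)) + 119 = (30/7 + 37/4) + 119 = 379/28 + 119 = 3711/28 ≈ 132.54)
l = -24058/1237 (l = -18 + 2*(-96/3711/28) = -18 + 2*(-96*28/3711) = -18 + 2*(-896/1237) = -18 - 1792/1237 = -24058/1237 ≈ -19.449)
f(C(1))*(111 + l) = 15*(111 - 24058/1237) = 15*(113249/1237) = 1698735/1237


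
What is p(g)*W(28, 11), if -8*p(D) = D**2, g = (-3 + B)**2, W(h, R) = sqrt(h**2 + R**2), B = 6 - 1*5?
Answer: -2*sqrt(905) ≈ -60.166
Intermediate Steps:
B = 1 (B = 6 - 5 = 1)
W(h, R) = sqrt(R**2 + h**2)
g = 4 (g = (-3 + 1)**2 = (-2)**2 = 4)
p(D) = -D**2/8
p(g)*W(28, 11) = (-1/8*4**2)*sqrt(11**2 + 28**2) = (-1/8*16)*sqrt(121 + 784) = -2*sqrt(905)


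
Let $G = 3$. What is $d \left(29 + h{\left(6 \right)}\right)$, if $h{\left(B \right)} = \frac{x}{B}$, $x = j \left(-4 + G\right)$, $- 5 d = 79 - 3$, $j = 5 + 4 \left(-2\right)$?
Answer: $- \frac{2242}{5} \approx -448.4$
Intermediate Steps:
$j = -3$ ($j = 5 - 8 = -3$)
$d = - \frac{76}{5}$ ($d = - \frac{79 - 3}{5} = \left(- \frac{1}{5}\right) 76 = - \frac{76}{5} \approx -15.2$)
$x = 3$ ($x = - 3 \left(-4 + 3\right) = \left(-3\right) \left(-1\right) = 3$)
$h{\left(B \right)} = \frac{3}{B}$
$d \left(29 + h{\left(6 \right)}\right) = - \frac{76 \left(29 + \frac{3}{6}\right)}{5} = - \frac{76 \left(29 + 3 \cdot \frac{1}{6}\right)}{5} = - \frac{76 \left(29 + \frac{1}{2}\right)}{5} = \left(- \frac{76}{5}\right) \frac{59}{2} = - \frac{2242}{5}$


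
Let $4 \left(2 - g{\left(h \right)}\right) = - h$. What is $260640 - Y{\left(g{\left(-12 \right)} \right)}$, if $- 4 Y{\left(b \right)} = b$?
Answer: $\frac{1042559}{4} \approx 2.6064 \cdot 10^{5}$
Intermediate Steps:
$g{\left(h \right)} = 2 + \frac{h}{4}$ ($g{\left(h \right)} = 2 - \frac{\left(-1\right) h}{4} = 2 + \frac{h}{4}$)
$Y{\left(b \right)} = - \frac{b}{4}$
$260640 - Y{\left(g{\left(-12 \right)} \right)} = 260640 - - \frac{2 + \frac{1}{4} \left(-12\right)}{4} = 260640 - - \frac{2 - 3}{4} = 260640 - \left(- \frac{1}{4}\right) \left(-1\right) = 260640 - \frac{1}{4} = \frac{1042559}{4}$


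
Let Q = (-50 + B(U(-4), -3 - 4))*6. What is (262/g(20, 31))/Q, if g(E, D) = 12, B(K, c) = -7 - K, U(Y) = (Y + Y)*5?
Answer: -131/612 ≈ -0.21405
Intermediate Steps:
U(Y) = 10*Y (U(Y) = (2*Y)*5 = 10*Y)
Q = -102 (Q = (-50 + (-7 - 10*(-4)))*6 = (-50 + (-7 - 1*(-40)))*6 = (-50 + (-7 + 40))*6 = (-50 + 33)*6 = -17*6 = -102)
(262/g(20, 31))/Q = (262/12)/(-102) = (262*(1/12))*(-1/102) = (131/6)*(-1/102) = -131/612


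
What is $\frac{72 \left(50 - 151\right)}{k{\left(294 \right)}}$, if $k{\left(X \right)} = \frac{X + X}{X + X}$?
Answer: $-7272$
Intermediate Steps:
$k{\left(X \right)} = 1$ ($k{\left(X \right)} = \frac{2 X}{2 X} = 2 X \frac{1}{2 X} = 1$)
$\frac{72 \left(50 - 151\right)}{k{\left(294 \right)}} = \frac{72 \left(50 - 151\right)}{1} = 72 \left(-101\right) 1 = \left(-7272\right) 1 = -7272$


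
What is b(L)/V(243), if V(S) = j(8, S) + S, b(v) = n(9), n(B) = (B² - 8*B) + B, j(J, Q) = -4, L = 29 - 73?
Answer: 18/239 ≈ 0.075314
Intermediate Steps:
L = -44
n(B) = B² - 7*B
b(v) = 18 (b(v) = 9*(-7 + 9) = 9*2 = 18)
V(S) = -4 + S
b(L)/V(243) = 18/(-4 + 243) = 18/239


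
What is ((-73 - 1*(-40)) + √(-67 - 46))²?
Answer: (33 - I*√113)² ≈ 976.0 - 701.59*I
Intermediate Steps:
((-73 - 1*(-40)) + √(-67 - 46))² = ((-73 + 40) + √(-113))² = (-33 + I*√113)²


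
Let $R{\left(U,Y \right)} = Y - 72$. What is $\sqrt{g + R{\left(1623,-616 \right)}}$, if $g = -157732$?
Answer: $178 i \sqrt{5} \approx 398.02 i$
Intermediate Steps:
$R{\left(U,Y \right)} = -72 + Y$ ($R{\left(U,Y \right)} = Y - 72 = -72 + Y$)
$\sqrt{g + R{\left(1623,-616 \right)}} = \sqrt{-157732 - 688} = \sqrt{-158420} = 178 i \sqrt{5}$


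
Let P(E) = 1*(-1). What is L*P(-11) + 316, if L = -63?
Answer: 379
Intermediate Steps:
P(E) = -1
L*P(-11) + 316 = -63*(-1) + 316 = 63 + 316 = 379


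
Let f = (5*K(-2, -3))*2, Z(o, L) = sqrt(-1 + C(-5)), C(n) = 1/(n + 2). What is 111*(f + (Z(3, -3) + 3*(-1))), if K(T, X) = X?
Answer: -3663 + 74*I*sqrt(3) ≈ -3663.0 + 128.17*I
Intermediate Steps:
C(n) = 1/(2 + n)
Z(o, L) = 2*I*sqrt(3)/3 (Z(o, L) = sqrt(-1 + 1/(2 - 5)) = sqrt(-1 + 1/(-3)) = sqrt(-1 - 1/3) = sqrt(-4/3) = 2*I*sqrt(3)/3)
f = -30 (f = (5*(-3))*2 = -15*2 = -30)
111*(f + (Z(3, -3) + 3*(-1))) = 111*(-30 + (2*I*sqrt(3)/3 + 3*(-1))) = 111*(-30 + (2*I*sqrt(3)/3 - 3)) = 111*(-30 + (-3 + 2*I*sqrt(3)/3)) = 111*(-33 + 2*I*sqrt(3)/3) = -3663 + 74*I*sqrt(3)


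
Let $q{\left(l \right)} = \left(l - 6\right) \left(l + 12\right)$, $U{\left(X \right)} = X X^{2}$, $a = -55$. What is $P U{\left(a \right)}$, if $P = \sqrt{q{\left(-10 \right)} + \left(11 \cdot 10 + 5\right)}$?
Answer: $- 166375 \sqrt{83} \approx -1.5157 \cdot 10^{6}$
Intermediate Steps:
$U{\left(X \right)} = X^{3}$
$q{\left(l \right)} = \left(-6 + l\right) \left(12 + l\right)$
$P = \sqrt{83}$ ($P = \sqrt{\left(-72 + \left(-10\right)^{2} + 6 \left(-10\right)\right) + \left(11 \cdot 10 + 5\right)} = \sqrt{\left(-72 + 100 - 60\right) + \left(110 + 5\right)} = \sqrt{-32 + 115} = \sqrt{83} \approx 9.1104$)
$P U{\left(a \right)} = \sqrt{83} \left(-55\right)^{3} = \sqrt{83} \left(-166375\right) = - 166375 \sqrt{83}$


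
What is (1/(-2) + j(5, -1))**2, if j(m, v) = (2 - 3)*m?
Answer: 121/4 ≈ 30.250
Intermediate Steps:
j(m, v) = -m
(1/(-2) + j(5, -1))**2 = (1/(-2) - 1*5)**2 = (-1/2 - 5)**2 = (-11/2)**2 = 121/4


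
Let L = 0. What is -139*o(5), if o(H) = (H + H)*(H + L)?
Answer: -6950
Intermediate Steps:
o(H) = 2*H**2 (o(H) = (H + H)*(H + 0) = (2*H)*H = 2*H**2)
-139*o(5) = -278*5**2 = -278*25 = -139*50 = -6950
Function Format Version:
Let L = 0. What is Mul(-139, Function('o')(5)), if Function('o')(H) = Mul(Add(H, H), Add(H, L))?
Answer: -6950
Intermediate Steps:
Function('o')(H) = Mul(2, Pow(H, 2)) (Function('o')(H) = Mul(Add(H, H), Add(H, 0)) = Mul(Mul(2, H), H) = Mul(2, Pow(H, 2)))
Mul(-139, Function('o')(5)) = Mul(-139, Mul(2, Pow(5, 2))) = Mul(-139, Mul(2, 25)) = Mul(-139, 50) = -6950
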